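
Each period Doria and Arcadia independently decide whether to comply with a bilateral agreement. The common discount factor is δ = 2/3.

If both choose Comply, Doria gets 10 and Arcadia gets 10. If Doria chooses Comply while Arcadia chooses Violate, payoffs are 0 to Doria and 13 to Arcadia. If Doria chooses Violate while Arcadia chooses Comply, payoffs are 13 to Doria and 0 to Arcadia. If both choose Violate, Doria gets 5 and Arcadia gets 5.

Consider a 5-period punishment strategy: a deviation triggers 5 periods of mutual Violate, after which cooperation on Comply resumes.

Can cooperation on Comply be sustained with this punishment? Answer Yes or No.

Yes

A one-shot deviation gives 13 now, then 5 for 5 periods, then back to 10.
Gain from deviating: (13−10) today; loss: (10−5) in each of the next 5 periods.
No-deviation condition: (10−5)(δ+…+δ^5) ≥ 13−10, i.e. δ+…+δ^5 ≥ 3/5.
At δ = 2/3: δ+…+δ^5 = 1.7366 ≥ 0.6000.
So cooperation is sustainable.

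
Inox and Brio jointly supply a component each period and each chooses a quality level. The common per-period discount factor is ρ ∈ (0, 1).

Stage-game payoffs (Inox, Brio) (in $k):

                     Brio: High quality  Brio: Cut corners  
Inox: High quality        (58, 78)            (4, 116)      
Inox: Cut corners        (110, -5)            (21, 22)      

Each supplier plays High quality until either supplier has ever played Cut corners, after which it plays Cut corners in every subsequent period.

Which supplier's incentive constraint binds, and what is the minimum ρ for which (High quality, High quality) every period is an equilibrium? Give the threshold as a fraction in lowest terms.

Inox; ρ ≥ 52/89

Inox's threshold: (110−58)/(110−21) = 52/89.
Brio's threshold: (116−78)/(116−22) = 19/47.
52/89 > 19/47, so Inox binds and ρ* = 52/89.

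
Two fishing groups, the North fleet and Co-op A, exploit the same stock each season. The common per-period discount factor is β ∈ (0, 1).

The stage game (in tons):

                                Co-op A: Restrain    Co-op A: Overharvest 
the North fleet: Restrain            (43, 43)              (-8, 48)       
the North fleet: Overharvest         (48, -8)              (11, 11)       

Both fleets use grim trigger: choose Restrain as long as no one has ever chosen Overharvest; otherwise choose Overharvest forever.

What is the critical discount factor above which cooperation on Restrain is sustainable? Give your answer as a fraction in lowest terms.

Under grim trigger the critical discount factor is (T−C)/(T−P) with T = 48, C = 43, P = 11.
β* = (48−43)/(48−11) = 5/37.

5/37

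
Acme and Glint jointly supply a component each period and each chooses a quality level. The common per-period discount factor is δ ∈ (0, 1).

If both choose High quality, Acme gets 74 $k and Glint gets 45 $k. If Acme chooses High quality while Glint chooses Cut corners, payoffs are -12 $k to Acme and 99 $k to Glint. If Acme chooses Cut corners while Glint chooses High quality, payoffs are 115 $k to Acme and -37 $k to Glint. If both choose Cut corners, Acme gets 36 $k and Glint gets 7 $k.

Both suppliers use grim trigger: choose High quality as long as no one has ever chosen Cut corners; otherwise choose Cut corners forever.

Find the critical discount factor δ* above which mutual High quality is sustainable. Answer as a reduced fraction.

27/46

Acme: cooperation gives 74 each period; deviation gives 115 once then 36 forever.
  74/(1−δ) ≥ 115 + 36δ/(1−δ) ⇒ δ ≥ 41/79.
Glint: cooperation gives 45 each period; deviation gives 99 once then 7 forever.
  δ ≥ 54/92 = 27/46.
Both must hold, so the binding constraint is Glint's: δ ≥ 27/46.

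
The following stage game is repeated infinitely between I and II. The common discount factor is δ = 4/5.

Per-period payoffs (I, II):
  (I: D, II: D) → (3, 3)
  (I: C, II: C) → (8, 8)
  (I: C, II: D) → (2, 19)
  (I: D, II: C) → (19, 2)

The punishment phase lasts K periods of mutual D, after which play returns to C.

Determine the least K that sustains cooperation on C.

Need Σ_{k=1}^{K} δ^k ≥ (19−8)/(8−3) = 2.2000 at δ = 4/5.
At K = 3 the sum is 1.9520 < 2.2000; at K = 4 it is 2.3616 ≥ 2.2000.
So the minimum punishment length is K = 4.

4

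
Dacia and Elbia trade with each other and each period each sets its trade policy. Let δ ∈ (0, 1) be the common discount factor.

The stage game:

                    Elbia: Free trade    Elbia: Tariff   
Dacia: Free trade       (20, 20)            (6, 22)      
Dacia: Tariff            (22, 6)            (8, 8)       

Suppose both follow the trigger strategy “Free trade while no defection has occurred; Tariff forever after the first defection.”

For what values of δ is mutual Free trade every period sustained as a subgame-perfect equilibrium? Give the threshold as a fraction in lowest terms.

1/7

Cooperation forever yields 20 each period: 20/(1−δ).
Deviating yields 22 once, then 8 forever: 22 + 8δ/(1−δ).
No profitable deviation requires 20/(1−δ) ≥ 22 + 8δ/(1−δ).
Multiplying by (1−δ): 20 ≥ 22(1−δ) + 8δ = 22 − 14δ.
So 14δ ≥ 2, i.e. δ ≥ 2/14 = 1/7.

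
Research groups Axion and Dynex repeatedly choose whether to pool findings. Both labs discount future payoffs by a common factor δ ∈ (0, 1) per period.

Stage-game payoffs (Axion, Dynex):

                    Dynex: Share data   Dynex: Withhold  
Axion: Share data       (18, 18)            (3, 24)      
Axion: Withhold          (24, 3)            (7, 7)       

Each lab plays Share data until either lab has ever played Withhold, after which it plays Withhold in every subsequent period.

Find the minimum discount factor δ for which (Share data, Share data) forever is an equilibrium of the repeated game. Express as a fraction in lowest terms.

6/17

18/(1−δ) ≥ 24 + 7δ/(1−δ)
18 ≥ 24 − 17δ
δ ≥ 6/17.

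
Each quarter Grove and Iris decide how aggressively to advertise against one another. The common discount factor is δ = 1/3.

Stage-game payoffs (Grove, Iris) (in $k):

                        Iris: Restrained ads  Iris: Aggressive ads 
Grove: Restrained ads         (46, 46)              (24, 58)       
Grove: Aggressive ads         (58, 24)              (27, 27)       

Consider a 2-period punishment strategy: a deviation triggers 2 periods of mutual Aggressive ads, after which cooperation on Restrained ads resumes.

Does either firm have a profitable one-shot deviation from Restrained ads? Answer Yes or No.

Yes

Comparing payoff streams over the 3 periods until play realigns: cooperate → 46(1+δ+…+δ^2); deviate → 58 + 27(δ+…+δ^2).
Cooperation is sustained iff (46−27)(δ+…+δ^2) ≥ 58−46.
δ+…+δ^2 = 1/3·(1−(1/3)^2)/(1−1/3) = 0.4444, and (58−46)/(46−27) = 0.6316.
0.4444 < 0.6316, so cooperation is not sustainable.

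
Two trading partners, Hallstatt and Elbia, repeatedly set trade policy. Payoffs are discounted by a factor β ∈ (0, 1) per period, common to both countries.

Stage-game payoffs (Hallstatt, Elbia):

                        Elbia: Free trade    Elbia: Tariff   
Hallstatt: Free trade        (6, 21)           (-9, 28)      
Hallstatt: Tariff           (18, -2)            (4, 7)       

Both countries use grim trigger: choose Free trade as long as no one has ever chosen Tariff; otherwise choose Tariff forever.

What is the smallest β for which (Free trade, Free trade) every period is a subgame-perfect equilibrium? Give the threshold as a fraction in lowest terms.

6/7

For Hallstatt: deviation gain 18−6 = 12, per-period punishment loss 6−4 = 2. IC gives β ≥ 12/14 = 6/7.
For Elbia: gain 7, loss 14 per period, so β ≥ 7/21 = 1/3.
The tighter constraint is Hallstatt's, so cooperation needs β ≥ 6/7.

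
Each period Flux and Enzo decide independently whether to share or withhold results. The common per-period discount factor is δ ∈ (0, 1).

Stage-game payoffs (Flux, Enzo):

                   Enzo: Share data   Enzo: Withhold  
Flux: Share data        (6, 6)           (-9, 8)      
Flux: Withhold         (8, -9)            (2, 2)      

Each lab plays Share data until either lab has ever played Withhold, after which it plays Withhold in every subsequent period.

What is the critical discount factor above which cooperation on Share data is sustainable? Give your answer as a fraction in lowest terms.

1/3

Under grim trigger the critical discount factor is (T−C)/(T−P) with T = 8, C = 6, P = 2.
δ* = (8−6)/(8−2) = 2/6 = 1/3.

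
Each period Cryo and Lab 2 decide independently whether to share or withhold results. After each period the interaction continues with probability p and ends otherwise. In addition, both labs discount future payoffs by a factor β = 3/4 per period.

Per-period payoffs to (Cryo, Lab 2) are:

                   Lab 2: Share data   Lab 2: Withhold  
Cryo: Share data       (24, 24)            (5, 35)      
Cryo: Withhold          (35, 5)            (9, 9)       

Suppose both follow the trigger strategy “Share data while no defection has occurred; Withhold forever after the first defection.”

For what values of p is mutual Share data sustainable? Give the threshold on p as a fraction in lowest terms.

22/39

With continuation probability p and discount β, the effective per-period discount factor is βp.
Grim-trigger IC: βp ≥ (35−24)/(35−9) = 11/26.
So p ≥ (11/26)/(3/4) = 22/39.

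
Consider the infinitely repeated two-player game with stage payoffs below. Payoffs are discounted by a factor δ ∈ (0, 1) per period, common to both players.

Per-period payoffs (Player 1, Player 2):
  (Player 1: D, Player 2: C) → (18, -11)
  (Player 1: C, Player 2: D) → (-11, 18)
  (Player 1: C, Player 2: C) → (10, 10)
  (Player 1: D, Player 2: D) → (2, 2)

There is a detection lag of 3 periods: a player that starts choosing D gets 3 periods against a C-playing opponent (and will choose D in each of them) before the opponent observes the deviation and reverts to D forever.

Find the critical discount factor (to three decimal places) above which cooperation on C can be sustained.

Deviating for the 3 undetected periods gains 18−10 = 8 per period over cooperation, then loses 10−2 = 8 per period forever once punishment starts.
Gain: 8(1 + δ + … + δ^2); loss: 8·δ^3/(1−δ).
No profitable deviation ⇔ 8(1−δ^3) ≤ 8·δ^3, i.e. δ^3 ≥ 8/(8+8) = 1/2.
Hence δ ≥ (1/2)^(1/3) ≈ 0.794.

0.794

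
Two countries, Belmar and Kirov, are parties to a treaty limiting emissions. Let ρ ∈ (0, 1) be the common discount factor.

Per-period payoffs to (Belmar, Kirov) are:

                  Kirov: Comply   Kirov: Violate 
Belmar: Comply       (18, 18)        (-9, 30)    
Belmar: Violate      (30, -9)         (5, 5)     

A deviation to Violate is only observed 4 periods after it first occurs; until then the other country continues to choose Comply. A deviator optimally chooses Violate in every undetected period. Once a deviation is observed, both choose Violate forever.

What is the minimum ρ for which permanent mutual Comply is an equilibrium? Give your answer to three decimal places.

Deviating for the 4 undetected periods gains 30−18 = 12 per period over cooperation, then loses 18−5 = 13 per period forever once punishment starts.
Gain: 12(1 + ρ + … + ρ^3); loss: 13·ρ^4/(1−ρ).
No profitable deviation ⇔ 12(1−ρ^4) ≤ 13·ρ^4, i.e. ρ^4 ≥ 12/(12+13) = 12/25.
Hence ρ ≥ (12/25)^(1/4) ≈ 0.832.

0.832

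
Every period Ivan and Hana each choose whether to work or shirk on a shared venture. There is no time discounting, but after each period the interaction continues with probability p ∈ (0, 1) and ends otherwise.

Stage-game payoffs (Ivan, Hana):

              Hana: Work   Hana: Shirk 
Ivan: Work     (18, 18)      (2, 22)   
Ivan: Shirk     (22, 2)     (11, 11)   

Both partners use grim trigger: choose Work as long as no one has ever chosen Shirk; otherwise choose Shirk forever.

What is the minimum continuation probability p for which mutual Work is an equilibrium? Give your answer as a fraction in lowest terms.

With no time discounting, the continuation probability p plays the role of the discount factor.
Grim-trigger IC: 18/(1−p) ≥ 22 + 11p/(1−p) ⇒ p ≥ (22−18)/(22−11) = 4/11.

4/11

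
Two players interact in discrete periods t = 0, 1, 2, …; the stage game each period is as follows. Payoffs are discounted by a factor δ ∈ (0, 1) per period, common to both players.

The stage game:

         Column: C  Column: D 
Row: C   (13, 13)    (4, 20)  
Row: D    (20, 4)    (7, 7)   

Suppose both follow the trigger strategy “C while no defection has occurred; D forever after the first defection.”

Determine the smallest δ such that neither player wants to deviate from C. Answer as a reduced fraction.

7/13

13/(1−δ) ≥ 20 + 7δ/(1−δ)
13 ≥ 20 − 13δ
δ ≥ 7/13.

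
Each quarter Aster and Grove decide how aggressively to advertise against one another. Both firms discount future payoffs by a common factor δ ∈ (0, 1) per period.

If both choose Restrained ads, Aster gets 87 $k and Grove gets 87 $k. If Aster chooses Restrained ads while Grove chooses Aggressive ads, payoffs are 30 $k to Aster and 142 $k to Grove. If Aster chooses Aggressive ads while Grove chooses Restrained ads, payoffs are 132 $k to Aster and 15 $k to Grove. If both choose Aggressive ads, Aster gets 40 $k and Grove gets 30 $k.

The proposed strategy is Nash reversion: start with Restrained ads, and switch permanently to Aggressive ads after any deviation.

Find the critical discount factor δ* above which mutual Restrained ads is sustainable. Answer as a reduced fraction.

55/112

Aster: cooperation gives 87 each period; deviation gives 132 once then 40 forever.
  87/(1−δ) ≥ 132 + 40δ/(1−δ) ⇒ δ ≥ 45/92.
Grove: cooperation gives 87 each period; deviation gives 142 once then 30 forever.
  δ ≥ 55/112.
Both must hold, so the binding constraint is Grove's: δ ≥ 55/112.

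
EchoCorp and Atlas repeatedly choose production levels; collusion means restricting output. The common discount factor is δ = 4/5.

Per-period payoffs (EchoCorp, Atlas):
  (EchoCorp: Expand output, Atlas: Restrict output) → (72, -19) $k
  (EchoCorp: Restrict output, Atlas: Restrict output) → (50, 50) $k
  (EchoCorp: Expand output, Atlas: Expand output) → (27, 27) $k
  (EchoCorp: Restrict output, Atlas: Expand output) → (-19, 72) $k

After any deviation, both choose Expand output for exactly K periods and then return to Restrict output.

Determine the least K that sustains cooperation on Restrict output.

2

No profitable deviation requires (50−27)(δ+…+δ^K) ≥ 72−50, i.e. δ+…+δ^K ≥ 22/23 ≈ 0.9565.
With δ = 4/5, the partial sums are K=1: 0.8000, K=2: 1.4400.
K = 2 is the first length at which the sum reaches 0.9565.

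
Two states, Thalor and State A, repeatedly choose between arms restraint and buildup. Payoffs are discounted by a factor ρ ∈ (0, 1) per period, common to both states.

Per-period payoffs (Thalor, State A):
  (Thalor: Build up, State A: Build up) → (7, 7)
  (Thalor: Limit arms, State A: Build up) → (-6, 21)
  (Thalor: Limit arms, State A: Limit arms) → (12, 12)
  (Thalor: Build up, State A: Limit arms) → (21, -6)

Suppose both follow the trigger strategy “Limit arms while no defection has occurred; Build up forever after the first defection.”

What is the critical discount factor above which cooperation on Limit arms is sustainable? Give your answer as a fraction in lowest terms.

12/(1−ρ) ≥ 21 + 7ρ/(1−ρ)
12 ≥ 21 − 14ρ
ρ ≥ 9/14.

9/14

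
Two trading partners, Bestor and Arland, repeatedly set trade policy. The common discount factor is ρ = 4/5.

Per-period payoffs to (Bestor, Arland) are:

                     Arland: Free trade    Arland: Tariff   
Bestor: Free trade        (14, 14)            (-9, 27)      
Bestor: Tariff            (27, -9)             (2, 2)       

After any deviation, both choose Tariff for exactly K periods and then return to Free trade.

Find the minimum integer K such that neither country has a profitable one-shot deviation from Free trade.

No profitable deviation requires (14−2)(ρ+…+ρ^K) ≥ 27−14, i.e. ρ+…+ρ^K ≥ 13/12 ≈ 1.0833.
With ρ = 4/5, the partial sums are K=1: 0.8000, K=2: 1.4400.
K = 2 is the first length at which the sum reaches 1.0833.

2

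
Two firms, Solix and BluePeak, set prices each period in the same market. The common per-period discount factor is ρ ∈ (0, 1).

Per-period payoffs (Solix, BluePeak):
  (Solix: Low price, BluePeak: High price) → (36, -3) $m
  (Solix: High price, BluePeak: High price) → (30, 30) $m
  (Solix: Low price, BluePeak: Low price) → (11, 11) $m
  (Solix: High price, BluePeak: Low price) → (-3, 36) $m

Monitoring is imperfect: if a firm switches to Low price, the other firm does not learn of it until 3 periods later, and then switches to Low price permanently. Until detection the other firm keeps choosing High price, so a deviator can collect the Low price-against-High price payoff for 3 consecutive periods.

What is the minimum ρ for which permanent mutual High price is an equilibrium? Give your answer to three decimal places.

0.621

A deviator earns 36 for 3 periods, then 11 forever; cooperating earns 30 forever. Multiplying the IC by (1−ρ):
30 ≥ 36(1−ρ^3) + 11ρ^3, so 25·ρ^3 ≥ 6 and ρ^3 ≥ 6/25.
ρ ≥ (6/25)^(1/3) ≈ 0.621.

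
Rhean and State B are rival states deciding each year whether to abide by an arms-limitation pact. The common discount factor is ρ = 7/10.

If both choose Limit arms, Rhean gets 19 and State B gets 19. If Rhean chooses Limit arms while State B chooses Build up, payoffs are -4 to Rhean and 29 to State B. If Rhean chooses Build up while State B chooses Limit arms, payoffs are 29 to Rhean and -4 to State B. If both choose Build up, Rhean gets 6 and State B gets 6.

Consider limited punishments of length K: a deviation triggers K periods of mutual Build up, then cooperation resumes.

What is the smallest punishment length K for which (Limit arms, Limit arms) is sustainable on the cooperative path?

IC: ρ(1−ρ^K)/(1−ρ) ≥ (29−19)/(19−6) = 10/13.
With ρ = 7/10: need 1 − ρ^K ≥ 10/13·(1−7/10)/(7/10), i.e. ρ^K ≤ 0.6703.
Since (7/10)^1 = 0.7000 and (7/10)^2 = 0.4900, the smallest such K is 2.

2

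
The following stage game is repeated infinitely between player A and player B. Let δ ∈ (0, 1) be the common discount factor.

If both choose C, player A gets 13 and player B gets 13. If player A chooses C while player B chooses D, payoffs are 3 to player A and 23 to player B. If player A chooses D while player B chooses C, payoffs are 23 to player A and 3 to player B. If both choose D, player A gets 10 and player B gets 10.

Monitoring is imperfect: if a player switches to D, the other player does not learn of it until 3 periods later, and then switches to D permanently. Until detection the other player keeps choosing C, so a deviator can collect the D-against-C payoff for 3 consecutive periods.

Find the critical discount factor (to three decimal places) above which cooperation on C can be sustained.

0.916

The best deviation is to choose D for all 3 undetected periods, earning 23 each, then 10 forever once detected.
Deviation value: 23(1−δ^3)/(1−δ) + 10δ^3/(1−δ); cooperation value: 13/(1−δ).
IC: 13 ≥ 23(1−δ^3) + 10δ^3 = 23 − 13δ^3.
So δ^3 ≥ 10/13, giving δ ≥ (10/13)^(1/3) ≈ 0.916.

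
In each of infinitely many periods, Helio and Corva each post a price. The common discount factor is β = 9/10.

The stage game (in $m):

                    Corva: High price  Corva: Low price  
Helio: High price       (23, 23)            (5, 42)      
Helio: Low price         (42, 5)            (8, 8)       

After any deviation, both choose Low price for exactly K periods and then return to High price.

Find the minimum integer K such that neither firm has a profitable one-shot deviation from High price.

Need Σ_{k=1}^{K} β^k ≥ (42−23)/(23−8) = 1.2667 at β = 9/10.
At K = 1 the sum is 0.9000 < 1.2667; at K = 2 it is 1.7100 ≥ 1.2667.
So the minimum punishment length is K = 2.

2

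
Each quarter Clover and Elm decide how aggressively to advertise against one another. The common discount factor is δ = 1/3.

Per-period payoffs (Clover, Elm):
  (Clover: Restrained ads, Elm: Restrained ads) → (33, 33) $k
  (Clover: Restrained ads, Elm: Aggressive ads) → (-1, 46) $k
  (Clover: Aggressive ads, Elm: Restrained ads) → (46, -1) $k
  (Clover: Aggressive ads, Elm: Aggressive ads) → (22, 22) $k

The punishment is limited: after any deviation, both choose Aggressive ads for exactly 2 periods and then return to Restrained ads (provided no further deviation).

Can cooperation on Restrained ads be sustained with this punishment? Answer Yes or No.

IC: δ+…+δ^2 ≥ (46−33)/(33−22) = 13/11.
At δ = 1/3: partial sum = 0.4444 < 1.1818. Cooperation not sustainable.

No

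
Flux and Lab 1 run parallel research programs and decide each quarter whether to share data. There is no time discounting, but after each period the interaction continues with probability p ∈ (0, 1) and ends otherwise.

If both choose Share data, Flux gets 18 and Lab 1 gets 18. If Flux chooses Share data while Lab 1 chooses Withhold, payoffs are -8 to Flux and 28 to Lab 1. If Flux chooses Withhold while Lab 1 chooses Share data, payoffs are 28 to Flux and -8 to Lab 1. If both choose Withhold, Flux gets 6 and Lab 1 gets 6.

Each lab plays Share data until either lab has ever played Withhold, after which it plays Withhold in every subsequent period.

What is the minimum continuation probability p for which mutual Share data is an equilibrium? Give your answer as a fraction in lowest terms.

With no time discounting, the continuation probability p plays the role of the discount factor.
Grim-trigger IC: 18/(1−p) ≥ 28 + 6p/(1−p) ⇒ p ≥ (28−18)/(28−6) = 5/11.

5/11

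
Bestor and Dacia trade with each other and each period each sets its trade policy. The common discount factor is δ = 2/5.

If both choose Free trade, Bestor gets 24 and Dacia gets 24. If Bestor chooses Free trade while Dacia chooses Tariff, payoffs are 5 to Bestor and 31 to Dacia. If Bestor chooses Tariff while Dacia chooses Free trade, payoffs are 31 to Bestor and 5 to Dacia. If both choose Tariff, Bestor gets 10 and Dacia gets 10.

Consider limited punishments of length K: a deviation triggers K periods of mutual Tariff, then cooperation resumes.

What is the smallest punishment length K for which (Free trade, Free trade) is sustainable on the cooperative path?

2

No profitable deviation requires (24−10)(δ+…+δ^K) ≥ 31−24, i.e. δ+…+δ^K ≥ 1/2 ≈ 0.5000.
With δ = 2/5, the partial sums are K=1: 0.4000, K=2: 0.5600.
K = 2 is the first length at which the sum reaches 0.5000.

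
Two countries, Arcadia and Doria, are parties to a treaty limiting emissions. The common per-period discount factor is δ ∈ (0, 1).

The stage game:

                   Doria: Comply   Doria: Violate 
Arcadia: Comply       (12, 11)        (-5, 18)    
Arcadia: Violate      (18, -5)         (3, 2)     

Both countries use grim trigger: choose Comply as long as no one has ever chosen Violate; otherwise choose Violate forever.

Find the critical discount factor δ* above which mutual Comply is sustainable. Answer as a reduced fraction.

Arcadia: cooperation gives 12 each period; deviation gives 18 once then 3 forever.
  12/(1−δ) ≥ 18 + 3δ/(1−δ) ⇒ δ ≥ 6/15 = 2/5.
Doria: cooperation gives 11 each period; deviation gives 18 once then 2 forever.
  δ ≥ 7/16.
Both must hold, so the binding constraint is Doria's: δ ≥ 7/16.

7/16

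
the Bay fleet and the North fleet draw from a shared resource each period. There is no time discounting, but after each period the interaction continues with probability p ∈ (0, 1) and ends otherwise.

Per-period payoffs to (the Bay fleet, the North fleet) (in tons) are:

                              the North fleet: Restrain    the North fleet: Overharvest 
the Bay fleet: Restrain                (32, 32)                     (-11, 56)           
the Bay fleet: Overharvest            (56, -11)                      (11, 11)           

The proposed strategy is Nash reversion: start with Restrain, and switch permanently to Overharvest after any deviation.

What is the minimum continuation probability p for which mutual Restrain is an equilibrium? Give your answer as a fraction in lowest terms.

8/15

Expected cooperation value is 32 + p·32 + p²·32 + … = 32/(1−p); deviation gives 56 + p·11/(1−p).
32 ≥ 56(1−p) + 11p ⇒ 45p ≥ 24 ⇒ p ≥ 24/45 = 8/15.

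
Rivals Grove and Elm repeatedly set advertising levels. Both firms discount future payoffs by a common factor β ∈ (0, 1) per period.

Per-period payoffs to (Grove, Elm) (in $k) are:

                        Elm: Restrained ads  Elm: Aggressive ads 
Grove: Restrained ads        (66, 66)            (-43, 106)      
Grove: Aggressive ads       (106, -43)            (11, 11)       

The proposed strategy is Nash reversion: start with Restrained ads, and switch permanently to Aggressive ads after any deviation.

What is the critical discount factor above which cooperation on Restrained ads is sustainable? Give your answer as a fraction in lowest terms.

8/19

Under grim trigger the critical discount factor is (T−C)/(T−P) with T = 106, C = 66, P = 11.
β* = (106−66)/(106−11) = 40/95 = 8/19.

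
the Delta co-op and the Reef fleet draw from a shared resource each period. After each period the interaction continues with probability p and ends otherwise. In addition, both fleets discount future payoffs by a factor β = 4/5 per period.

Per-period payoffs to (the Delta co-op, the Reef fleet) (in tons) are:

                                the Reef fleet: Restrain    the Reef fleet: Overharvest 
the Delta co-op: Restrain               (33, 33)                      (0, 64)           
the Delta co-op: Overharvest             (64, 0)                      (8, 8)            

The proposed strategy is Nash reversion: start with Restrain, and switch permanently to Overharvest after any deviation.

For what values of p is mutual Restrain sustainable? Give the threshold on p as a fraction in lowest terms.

With continuation probability p and discount β, the effective per-period discount factor is βp.
Grim-trigger IC: βp ≥ (64−33)/(64−8) = 31/56.
So p ≥ (31/56)/(4/5) = 155/224.

155/224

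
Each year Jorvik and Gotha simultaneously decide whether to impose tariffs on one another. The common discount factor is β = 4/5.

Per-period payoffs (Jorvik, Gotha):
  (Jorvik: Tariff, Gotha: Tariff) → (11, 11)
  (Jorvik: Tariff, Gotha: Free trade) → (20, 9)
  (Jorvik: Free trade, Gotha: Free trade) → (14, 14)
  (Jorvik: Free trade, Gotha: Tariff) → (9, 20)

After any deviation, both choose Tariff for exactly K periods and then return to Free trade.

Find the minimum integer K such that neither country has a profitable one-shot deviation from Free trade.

Need Σ_{k=1}^{K} β^k ≥ (20−14)/(14−11) = 2.0000 at β = 4/5.
At K = 3 the sum is 1.9520 < 2.0000; at K = 4 it is 2.3616 ≥ 2.0000.
So the minimum punishment length is K = 4.

4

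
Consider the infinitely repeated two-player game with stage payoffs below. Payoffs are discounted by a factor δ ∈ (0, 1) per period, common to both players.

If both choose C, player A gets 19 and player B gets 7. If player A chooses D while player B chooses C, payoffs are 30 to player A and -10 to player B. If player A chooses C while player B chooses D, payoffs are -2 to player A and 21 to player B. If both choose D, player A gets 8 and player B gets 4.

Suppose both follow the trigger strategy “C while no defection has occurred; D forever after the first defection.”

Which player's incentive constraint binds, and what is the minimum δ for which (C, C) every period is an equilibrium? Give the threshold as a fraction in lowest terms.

player A's threshold: (30−19)/(30−8) = 1/2.
player B's threshold: (21−7)/(21−4) = 14/17.
1/2 < 14/17, so player B binds and δ* = 14/17.

player B; δ ≥ 14/17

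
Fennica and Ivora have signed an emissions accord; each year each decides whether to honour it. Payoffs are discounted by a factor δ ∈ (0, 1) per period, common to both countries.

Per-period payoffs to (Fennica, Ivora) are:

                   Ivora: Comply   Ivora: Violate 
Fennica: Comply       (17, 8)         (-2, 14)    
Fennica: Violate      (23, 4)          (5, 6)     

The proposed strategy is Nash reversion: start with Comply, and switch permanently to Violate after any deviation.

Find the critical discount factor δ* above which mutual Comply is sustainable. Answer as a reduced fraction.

3/4

For Fennica: deviation gain 23−17 = 6, per-period punishment loss 17−5 = 12. IC gives δ ≥ 6/18 = 1/3.
For Ivora: gain 6, loss 2 per period, so δ ≥ 6/8 = 3/4.
The tighter constraint is Ivora's, so cooperation needs δ ≥ 3/4.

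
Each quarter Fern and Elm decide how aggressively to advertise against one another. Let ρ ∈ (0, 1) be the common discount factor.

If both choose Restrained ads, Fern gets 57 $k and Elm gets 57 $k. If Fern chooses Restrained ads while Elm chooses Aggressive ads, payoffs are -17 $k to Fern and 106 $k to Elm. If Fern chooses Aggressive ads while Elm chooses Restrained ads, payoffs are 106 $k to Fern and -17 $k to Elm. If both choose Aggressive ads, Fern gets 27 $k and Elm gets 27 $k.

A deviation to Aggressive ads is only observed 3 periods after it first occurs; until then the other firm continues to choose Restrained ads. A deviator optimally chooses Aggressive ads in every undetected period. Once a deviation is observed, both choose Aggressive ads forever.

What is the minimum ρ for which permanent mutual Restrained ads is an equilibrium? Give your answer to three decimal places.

A deviator earns 106 for 3 periods, then 27 forever; cooperating earns 57 forever. Multiplying the IC by (1−ρ):
57 ≥ 106(1−ρ^3) + 27ρ^3, so 79·ρ^3 ≥ 49 and ρ^3 ≥ 49/79.
ρ ≥ (49/79)^(1/3) ≈ 0.853.

0.853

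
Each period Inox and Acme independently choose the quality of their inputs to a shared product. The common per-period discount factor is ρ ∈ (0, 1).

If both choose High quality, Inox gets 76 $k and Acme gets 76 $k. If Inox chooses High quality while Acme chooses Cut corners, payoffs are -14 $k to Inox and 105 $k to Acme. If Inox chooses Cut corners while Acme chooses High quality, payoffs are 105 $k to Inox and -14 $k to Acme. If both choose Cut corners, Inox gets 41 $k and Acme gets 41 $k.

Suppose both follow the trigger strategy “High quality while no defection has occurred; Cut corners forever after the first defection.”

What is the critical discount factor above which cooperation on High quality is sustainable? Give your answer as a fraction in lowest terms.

76/(1−ρ) ≥ 105 + 41ρ/(1−ρ)
76 ≥ 105 − 64ρ
ρ ≥ 29/64.

29/64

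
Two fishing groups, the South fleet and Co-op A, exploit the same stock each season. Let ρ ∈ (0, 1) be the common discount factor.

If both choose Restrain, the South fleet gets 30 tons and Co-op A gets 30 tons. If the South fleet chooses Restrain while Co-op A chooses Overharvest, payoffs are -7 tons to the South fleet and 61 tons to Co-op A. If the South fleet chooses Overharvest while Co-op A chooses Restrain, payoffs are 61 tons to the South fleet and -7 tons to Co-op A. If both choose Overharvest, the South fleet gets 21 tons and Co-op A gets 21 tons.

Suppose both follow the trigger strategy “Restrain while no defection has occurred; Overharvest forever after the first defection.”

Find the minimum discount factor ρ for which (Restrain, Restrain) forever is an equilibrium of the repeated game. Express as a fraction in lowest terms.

Cooperation forever yields 30 each period: 30/(1−ρ).
Deviating yields 61 once, then 21 forever: 61 + 21ρ/(1−ρ).
No profitable deviation requires 30/(1−ρ) ≥ 61 + 21ρ/(1−ρ).
Multiplying by (1−ρ): 30 ≥ 61(1−ρ) + 21ρ = 61 − 40ρ.
So 40ρ ≥ 31, i.e. ρ ≥ 31/40.

31/40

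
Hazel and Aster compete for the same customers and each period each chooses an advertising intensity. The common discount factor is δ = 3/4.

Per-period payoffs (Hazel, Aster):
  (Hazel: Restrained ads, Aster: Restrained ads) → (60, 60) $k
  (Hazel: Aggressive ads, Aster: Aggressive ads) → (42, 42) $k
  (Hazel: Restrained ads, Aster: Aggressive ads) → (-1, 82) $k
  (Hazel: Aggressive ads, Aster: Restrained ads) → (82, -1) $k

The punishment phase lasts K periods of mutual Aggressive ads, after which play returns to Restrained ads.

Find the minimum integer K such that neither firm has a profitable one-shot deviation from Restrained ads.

No profitable deviation requires (60−42)(δ+…+δ^K) ≥ 82−60, i.e. δ+…+δ^K ≥ 11/9 ≈ 1.2222.
With δ = 3/4, the partial sums are K=1: 0.7500, K=2: 1.3125.
K = 2 is the first length at which the sum reaches 1.2222.

2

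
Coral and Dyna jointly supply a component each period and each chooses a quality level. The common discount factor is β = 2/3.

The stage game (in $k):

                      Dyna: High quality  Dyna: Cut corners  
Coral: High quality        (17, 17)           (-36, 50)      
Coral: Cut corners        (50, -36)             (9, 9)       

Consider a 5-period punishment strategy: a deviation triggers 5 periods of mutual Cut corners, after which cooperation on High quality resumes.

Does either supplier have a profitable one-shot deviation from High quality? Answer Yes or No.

Yes

IC: β+…+β^5 ≥ (50−17)/(17−9) = 33/8.
At β = 2/3: partial sum = 1.7366 < 4.1250. Cooperation not sustainable.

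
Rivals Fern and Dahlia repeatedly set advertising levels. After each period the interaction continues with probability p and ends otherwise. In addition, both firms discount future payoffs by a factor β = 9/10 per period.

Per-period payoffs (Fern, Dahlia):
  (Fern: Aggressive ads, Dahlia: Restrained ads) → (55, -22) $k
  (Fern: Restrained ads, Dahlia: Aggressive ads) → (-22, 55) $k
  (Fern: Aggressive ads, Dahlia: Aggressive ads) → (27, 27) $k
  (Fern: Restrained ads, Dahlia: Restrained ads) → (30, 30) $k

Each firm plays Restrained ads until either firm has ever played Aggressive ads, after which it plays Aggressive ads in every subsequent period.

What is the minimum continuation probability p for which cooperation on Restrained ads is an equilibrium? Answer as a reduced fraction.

125/126

With continuation probability p and discount β, the effective per-period discount factor is βp.
Grim-trigger IC: βp ≥ (55−30)/(55−27) = 25/28.
So p ≥ (25/28)/(9/10) = 125/126.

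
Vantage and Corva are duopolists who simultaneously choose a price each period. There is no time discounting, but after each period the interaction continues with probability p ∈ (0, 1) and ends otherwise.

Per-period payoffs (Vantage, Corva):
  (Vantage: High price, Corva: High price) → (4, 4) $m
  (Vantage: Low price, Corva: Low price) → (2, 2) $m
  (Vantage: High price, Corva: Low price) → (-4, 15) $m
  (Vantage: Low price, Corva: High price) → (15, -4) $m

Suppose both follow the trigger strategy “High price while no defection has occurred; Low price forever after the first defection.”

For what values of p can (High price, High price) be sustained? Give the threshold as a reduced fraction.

11/13

Expected cooperation value is 4 + p·4 + p²·4 + … = 4/(1−p); deviation gives 15 + p·2/(1−p).
4 ≥ 15(1−p) + 2p ⇒ 13p ≥ 11 ⇒ p ≥ 11/13.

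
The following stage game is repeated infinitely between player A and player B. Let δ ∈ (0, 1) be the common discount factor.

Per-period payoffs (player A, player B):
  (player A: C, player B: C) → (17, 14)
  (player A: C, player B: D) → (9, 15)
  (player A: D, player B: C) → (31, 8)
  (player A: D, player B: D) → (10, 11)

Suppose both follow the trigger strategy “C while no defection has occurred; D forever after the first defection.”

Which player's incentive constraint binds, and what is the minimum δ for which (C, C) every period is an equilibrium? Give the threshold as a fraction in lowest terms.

player A; δ ≥ 2/3

player A's threshold: (31−17)/(31−10) = 2/3.
player B's threshold: (15−14)/(15−11) = 1/4.
2/3 > 1/4, so player A binds and δ* = 2/3.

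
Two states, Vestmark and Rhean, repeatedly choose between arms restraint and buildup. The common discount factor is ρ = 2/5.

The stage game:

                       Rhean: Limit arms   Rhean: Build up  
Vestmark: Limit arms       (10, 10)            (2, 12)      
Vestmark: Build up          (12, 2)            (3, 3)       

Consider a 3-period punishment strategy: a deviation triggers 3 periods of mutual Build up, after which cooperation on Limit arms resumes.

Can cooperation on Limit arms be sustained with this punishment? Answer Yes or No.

Yes

Comparing payoff streams over the 4 periods until play realigns: cooperate → 10(1+ρ+…+ρ^3); deviate → 12 + 3(ρ+…+ρ^3).
Cooperation is sustained iff (10−3)(ρ+…+ρ^3) ≥ 12−10.
ρ+…+ρ^3 = 2/5·(1−(2/5)^3)/(1−2/5) = 0.6240, and (12−10)/(10−3) = 0.2857.
0.6240 ≥ 0.2857, so cooperation is sustainable.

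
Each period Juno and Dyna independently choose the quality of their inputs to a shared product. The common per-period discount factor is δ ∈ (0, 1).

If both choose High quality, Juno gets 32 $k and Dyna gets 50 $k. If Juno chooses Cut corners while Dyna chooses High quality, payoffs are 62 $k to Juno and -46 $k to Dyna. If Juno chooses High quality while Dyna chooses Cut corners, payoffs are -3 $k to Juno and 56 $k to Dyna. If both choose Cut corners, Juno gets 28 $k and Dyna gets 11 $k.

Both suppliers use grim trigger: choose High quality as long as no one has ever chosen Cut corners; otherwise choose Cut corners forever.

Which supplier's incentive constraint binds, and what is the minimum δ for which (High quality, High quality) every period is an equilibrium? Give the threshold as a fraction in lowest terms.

Juno's threshold: (62−32)/(62−28) = 15/17.
Dyna's threshold: (56−50)/(56−11) = 2/15.
15/17 > 2/15, so Juno binds and δ* = 15/17.

Juno; δ ≥ 15/17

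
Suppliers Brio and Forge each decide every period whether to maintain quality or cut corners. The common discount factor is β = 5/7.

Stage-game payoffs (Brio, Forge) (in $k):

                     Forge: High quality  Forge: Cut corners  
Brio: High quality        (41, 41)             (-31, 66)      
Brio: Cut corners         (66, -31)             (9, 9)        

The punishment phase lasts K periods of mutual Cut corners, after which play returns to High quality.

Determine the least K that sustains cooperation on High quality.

IC: β(1−β^K)/(1−β) ≥ (66−41)/(41−9) = 25/32.
With β = 5/7: need 1 − β^K ≥ 25/32·(1−5/7)/(5/7), i.e. β^K ≤ 0.6875.
Since (5/7)^1 = 0.7143 and (5/7)^2 = 0.5102, the smallest such K is 2.

2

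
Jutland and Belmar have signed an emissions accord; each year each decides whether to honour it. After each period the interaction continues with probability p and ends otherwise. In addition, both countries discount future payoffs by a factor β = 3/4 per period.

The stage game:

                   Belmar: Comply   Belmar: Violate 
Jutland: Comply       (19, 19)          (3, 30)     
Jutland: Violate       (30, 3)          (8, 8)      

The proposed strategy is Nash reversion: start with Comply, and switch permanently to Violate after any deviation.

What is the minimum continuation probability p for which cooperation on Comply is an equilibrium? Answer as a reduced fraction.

2/3

With continuation probability p and discount β, the effective per-period discount factor is βp.
Grim-trigger IC: βp ≥ (30−19)/(30−8) = 1/2.
So p ≥ (1/2)/(3/4) = 2/3.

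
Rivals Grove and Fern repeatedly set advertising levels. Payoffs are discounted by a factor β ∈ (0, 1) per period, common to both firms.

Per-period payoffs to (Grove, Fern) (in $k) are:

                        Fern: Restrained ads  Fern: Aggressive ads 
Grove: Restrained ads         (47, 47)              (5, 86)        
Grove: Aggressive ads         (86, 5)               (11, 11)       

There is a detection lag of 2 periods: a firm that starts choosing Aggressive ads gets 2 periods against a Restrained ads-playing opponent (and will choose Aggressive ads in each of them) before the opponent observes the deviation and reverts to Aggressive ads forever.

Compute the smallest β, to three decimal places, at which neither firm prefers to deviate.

0.721

A deviator earns 86 for 2 periods, then 11 forever; cooperating earns 47 forever. Multiplying the IC by (1−β):
47 ≥ 86(1−β^2) + 11β^2, so 75·β^2 ≥ 39 and β^2 ≥ 13/25.
β ≥ (13/25)^(1/2) ≈ 0.721.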